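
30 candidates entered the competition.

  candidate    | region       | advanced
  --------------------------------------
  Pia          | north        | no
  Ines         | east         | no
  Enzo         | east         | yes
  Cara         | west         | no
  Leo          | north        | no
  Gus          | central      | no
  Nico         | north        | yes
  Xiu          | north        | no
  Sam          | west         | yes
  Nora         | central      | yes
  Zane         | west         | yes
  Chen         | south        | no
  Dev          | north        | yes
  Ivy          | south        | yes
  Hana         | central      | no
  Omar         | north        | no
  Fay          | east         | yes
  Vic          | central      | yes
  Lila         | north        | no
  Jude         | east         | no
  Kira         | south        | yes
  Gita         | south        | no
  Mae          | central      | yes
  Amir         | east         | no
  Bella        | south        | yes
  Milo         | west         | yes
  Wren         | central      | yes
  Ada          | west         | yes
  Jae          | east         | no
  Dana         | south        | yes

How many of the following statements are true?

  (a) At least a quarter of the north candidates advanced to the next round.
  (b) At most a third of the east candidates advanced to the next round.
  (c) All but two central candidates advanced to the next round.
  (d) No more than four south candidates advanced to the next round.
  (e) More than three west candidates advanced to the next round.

(a) north: |A| = 7, |A ∩ B| = 2; needs |A ∩ B| / |A| ≥ 1/4 — true.
(b) east: |A| = 6, |A ∩ B| = 2; needs |A ∩ B| / |A| ≤ 1/3 — true.
(c) central: |A| = 6, |A ∩ B| = 4; needs |A ∖ B| = 2 — true.
(d) south: |A| = 6, |A ∩ B| = 4; needs |A ∩ B| ≤ 4 — true.
(e) west: |A| = 5, |A ∩ B| = 4; needs |A ∩ B| > 3 — true.

5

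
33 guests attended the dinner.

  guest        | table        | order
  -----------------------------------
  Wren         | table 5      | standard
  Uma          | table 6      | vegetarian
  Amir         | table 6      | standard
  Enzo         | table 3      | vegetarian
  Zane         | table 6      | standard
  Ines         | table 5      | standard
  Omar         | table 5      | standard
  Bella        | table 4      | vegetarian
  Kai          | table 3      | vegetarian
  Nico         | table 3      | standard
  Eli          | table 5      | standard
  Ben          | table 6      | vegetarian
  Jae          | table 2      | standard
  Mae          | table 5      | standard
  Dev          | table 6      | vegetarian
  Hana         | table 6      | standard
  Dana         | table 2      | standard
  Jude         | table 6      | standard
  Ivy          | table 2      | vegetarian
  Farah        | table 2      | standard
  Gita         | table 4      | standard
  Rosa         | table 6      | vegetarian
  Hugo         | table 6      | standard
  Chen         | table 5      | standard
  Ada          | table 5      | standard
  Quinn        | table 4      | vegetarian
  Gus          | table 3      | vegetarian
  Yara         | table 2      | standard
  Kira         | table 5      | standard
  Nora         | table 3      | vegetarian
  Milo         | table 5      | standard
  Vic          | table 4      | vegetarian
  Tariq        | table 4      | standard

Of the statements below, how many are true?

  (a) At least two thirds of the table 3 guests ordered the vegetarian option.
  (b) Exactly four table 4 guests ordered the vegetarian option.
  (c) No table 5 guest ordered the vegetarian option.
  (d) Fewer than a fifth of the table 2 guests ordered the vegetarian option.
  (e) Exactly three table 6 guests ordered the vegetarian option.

2

(a) table 3: |A| = 5, |A ∩ B| = 4; needs |A ∩ B| / |A| ≥ 2/3 — true.
(b) table 4: |A| = 5, |A ∩ B| = 3; needs |A ∩ B| = 4 — false.
(c) table 5: |A| = 9, |A ∩ B| = 0; needs A ∩ B = ∅ (|A ∩ B| = 0) — true.
(d) table 2: |A| = 5, |A ∩ B| = 1; needs |A ∩ B| / |A| < 1/5 — false.
(e) table 6: |A| = 9, |A ∩ B| = 4; needs |A ∩ B| = 3 — false.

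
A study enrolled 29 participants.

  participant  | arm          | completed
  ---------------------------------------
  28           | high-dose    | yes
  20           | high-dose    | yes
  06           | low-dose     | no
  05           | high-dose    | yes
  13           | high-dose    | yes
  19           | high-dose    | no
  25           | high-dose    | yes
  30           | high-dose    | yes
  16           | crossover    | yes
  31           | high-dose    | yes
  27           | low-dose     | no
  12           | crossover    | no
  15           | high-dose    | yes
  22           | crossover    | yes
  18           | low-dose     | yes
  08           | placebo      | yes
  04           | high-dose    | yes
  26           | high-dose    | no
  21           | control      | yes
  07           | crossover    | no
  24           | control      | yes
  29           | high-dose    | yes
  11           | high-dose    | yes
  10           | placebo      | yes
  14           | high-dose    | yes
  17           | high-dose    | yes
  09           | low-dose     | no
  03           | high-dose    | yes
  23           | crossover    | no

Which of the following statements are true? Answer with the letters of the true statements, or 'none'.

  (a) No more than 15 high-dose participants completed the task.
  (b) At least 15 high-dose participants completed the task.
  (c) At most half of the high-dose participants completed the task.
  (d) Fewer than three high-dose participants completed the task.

(a)

|A| = 16, |A ∩ B| = 14, |A ∖ B| = 2.
(a) |A ∩ B| ≤ 15: holds.
(b) |A ∩ B| ≥ 15: fails.
(c) |A ∩ B| ≤ |A ∖ B|: fails.
(d) |A ∩ B| < 3: fails.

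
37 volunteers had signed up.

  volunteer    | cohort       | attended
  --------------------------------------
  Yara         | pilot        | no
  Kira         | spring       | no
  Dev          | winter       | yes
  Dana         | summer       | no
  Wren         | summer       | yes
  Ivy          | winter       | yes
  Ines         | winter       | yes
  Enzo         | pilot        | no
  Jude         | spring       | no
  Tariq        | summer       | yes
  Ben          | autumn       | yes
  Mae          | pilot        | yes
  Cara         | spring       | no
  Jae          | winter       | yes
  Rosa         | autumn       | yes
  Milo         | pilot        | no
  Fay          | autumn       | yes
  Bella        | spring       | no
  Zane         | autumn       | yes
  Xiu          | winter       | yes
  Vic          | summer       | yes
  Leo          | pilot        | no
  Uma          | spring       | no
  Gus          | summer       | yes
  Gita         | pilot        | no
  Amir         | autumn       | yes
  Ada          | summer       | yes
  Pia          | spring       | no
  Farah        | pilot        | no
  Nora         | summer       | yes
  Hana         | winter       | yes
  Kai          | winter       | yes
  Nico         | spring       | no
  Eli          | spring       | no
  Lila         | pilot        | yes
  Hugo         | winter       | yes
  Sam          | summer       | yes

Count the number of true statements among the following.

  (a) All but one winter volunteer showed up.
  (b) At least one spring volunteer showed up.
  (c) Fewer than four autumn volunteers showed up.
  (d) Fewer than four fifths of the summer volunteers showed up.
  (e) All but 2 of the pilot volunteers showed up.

(a) winter: |A| = 8, |A ∩ B| = 8; needs |A ∖ B| = 1 — false.
(b) spring: |A| = 8, |A ∩ B| = 0; needs A ∩ B ≠ ∅ (|A ∩ B| ≥ 1) — false.
(c) autumn: |A| = 5, |A ∩ B| = 5; needs |A ∩ B| < 4 — false.
(d) summer: |A| = 8, |A ∩ B| = 7; needs |A ∩ B| / |A| < 4/5 — false.
(e) pilot: |A| = 8, |A ∩ B| = 2; needs |A ∖ B| = 2 — false.

0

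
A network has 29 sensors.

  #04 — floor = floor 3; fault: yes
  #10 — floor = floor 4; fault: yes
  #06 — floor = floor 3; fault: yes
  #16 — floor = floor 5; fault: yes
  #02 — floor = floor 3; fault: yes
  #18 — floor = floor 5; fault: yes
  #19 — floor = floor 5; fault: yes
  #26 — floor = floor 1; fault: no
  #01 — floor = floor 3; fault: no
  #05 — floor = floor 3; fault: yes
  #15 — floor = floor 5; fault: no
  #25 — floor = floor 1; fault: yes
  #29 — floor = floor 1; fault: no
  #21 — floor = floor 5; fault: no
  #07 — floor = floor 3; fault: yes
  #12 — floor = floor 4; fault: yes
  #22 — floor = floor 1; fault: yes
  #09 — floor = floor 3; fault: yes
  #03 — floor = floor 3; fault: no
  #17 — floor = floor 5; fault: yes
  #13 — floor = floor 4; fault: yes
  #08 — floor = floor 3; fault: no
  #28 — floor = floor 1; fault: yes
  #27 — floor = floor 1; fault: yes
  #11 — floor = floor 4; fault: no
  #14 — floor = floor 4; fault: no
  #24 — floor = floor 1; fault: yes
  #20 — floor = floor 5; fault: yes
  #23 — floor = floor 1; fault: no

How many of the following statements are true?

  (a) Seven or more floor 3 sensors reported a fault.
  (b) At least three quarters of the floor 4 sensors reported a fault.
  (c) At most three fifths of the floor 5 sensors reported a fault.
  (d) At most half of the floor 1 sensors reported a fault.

0

(a) floor 3: |A| = 9, |A ∩ B| = 6; needs |A ∩ B| ≥ 7 — false.
(b) floor 4: |A| = 5, |A ∩ B| = 3; needs |A ∩ B| / |A| ≥ 3/4 — false.
(c) floor 5: |A| = 7, |A ∩ B| = 5; needs |A ∩ B| / |A| ≤ 3/5 — false.
(d) floor 1: |A| = 8, |A ∩ B| = 5; needs |A ∩ B| ≤ |A ∖ B| — false.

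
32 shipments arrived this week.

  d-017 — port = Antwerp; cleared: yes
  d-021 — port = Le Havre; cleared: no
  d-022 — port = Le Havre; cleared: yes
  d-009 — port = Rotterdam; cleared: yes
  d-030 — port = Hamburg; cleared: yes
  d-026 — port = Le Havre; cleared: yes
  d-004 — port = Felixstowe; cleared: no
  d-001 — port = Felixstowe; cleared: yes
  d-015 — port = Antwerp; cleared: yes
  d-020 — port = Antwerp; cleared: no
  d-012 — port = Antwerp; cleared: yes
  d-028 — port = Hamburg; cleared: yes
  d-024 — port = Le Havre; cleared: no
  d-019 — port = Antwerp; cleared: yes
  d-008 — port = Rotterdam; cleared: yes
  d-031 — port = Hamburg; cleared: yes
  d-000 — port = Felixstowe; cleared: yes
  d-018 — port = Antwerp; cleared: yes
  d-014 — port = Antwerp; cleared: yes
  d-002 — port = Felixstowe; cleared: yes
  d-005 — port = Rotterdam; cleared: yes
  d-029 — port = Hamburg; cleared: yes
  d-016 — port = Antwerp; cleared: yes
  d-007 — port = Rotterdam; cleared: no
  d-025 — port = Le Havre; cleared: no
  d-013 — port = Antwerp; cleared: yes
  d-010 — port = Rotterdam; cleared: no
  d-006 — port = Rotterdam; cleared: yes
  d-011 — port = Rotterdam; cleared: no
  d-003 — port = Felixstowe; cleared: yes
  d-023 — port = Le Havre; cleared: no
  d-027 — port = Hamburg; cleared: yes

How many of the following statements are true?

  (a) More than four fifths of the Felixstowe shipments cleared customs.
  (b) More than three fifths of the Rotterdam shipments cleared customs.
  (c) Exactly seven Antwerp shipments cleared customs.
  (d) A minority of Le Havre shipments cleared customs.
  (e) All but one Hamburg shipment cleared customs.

(a) Felixstowe: |A| = 5, |A ∩ B| = 4; needs |A ∩ B| / |A| > 4/5 — false.
(b) Rotterdam: |A| = 7, |A ∩ B| = 4; needs |A ∩ B| / |A| > 3/5 — false.
(c) Antwerp: |A| = 9, |A ∩ B| = 8; needs |A ∩ B| = 7 — false.
(d) Le Havre: |A| = 6, |A ∩ B| = 2; needs |A ∩ B| < |A ∖ B| — true.
(e) Hamburg: |A| = 5, |A ∩ B| = 5; needs |A ∖ B| = 1 — false.

1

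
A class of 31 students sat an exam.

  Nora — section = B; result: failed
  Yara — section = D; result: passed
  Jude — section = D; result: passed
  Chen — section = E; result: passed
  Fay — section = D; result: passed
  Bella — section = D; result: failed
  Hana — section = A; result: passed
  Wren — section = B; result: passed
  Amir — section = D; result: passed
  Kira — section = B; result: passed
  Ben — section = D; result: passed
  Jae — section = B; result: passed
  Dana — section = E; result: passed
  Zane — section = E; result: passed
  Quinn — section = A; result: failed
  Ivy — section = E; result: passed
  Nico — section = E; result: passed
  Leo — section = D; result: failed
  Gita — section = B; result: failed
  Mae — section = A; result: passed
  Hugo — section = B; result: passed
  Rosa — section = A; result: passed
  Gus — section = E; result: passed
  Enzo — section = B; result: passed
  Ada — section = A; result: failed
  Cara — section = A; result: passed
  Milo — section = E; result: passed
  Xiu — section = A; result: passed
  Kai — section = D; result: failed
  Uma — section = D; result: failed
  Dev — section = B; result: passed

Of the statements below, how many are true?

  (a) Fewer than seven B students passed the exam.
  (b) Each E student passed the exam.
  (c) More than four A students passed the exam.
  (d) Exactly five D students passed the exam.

4

(a) B: |A| = 8, |A ∩ B| = 6; needs |A ∩ B| < 7 — true.
(b) E: |A| = 7, |A ∩ B| = 7; needs A ⊆ B, i.e. every element of A is in B (|A ∖ B| = 0) — true.
(c) A: |A| = 7, |A ∩ B| = 5; needs |A ∩ B| > 4 — true.
(d) D: |A| = 9, |A ∩ B| = 5; needs |A ∩ B| = 5 — true.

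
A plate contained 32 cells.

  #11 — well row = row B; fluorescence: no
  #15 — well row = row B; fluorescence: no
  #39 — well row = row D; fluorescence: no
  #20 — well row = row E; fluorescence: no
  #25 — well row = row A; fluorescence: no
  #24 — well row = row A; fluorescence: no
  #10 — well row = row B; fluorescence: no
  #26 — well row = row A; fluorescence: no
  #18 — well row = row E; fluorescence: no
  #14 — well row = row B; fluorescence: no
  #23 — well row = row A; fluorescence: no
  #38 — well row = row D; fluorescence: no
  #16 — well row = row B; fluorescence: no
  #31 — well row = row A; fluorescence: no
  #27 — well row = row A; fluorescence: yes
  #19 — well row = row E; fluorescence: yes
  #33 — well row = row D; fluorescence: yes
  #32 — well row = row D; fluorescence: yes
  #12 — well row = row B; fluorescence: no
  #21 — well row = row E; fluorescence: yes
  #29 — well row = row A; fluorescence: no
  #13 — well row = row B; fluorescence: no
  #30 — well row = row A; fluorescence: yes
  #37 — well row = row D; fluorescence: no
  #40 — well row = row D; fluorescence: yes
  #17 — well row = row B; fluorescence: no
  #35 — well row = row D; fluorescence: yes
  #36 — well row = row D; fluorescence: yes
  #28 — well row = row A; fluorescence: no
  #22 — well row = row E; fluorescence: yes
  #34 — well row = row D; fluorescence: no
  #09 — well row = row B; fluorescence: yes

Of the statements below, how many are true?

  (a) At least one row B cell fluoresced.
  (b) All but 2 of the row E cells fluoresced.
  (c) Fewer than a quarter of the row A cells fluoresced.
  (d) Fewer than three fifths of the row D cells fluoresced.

4

(a) row B: |A| = 9, |A ∩ B| = 1; needs A ∩ B ≠ ∅ (|A ∩ B| ≥ 1) — true.
(b) row E: |A| = 5, |A ∩ B| = 3; needs |A ∖ B| = 2 — true.
(c) row A: |A| = 9, |A ∩ B| = 2; needs |A ∩ B| / |A| < 1/4 — true.
(d) row D: |A| = 9, |A ∩ B| = 5; needs |A ∩ B| / |A| < 3/5 — true.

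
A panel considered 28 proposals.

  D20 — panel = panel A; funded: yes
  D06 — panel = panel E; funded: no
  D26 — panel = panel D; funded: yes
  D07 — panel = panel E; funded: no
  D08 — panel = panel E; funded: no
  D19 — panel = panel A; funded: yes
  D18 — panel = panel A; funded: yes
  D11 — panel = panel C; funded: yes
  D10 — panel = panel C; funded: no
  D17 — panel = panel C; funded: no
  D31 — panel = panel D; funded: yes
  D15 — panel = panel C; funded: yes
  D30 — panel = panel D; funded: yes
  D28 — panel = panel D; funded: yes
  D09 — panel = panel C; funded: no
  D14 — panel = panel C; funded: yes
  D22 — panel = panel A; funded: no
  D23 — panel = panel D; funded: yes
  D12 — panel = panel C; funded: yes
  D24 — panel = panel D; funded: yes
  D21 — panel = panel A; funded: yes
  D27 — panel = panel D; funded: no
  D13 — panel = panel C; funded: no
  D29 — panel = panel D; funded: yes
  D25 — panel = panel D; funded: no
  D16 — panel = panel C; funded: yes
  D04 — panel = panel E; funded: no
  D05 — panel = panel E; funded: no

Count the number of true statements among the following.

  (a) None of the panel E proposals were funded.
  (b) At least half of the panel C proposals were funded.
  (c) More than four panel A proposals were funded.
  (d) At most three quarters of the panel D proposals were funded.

2

(a) panel E: |A| = 5, |A ∩ B| = 0; needs A ∩ B = ∅ (|A ∩ B| = 0) — true.
(b) panel C: |A| = 9, |A ∩ B| = 5; needs |A ∩ B| ≥ |A ∖ B| — true.
(c) panel A: |A| = 5, |A ∩ B| = 4; needs |A ∩ B| > 4 — false.
(d) panel D: |A| = 9, |A ∩ B| = 7; needs |A ∩ B| / |A| ≤ 3/4 — false.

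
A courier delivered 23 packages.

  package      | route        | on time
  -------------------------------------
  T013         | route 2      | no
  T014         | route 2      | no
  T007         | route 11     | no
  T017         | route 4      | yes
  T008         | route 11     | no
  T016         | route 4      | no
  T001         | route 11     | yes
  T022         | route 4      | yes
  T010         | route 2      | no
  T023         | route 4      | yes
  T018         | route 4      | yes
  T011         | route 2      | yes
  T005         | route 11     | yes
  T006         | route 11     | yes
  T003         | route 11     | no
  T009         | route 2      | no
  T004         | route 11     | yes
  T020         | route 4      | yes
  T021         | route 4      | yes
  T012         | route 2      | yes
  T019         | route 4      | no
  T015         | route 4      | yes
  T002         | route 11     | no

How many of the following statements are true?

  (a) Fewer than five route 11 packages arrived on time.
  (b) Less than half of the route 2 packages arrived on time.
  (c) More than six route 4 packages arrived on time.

(a) route 11: |A| = 8, |A ∩ B| = 4; needs |A ∩ B| < 5 — true.
(b) route 2: |A| = 6, |A ∩ B| = 2; needs |A ∩ B| < |A ∖ B| — true.
(c) route 4: |A| = 9, |A ∩ B| = 7; needs |A ∩ B| > 6 — true.

3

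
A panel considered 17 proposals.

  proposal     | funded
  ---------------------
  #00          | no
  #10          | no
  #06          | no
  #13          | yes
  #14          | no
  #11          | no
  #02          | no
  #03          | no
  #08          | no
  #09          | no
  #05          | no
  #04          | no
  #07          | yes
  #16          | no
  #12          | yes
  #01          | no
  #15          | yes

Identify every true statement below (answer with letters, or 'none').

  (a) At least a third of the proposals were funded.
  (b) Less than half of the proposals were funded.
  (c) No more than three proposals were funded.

(b)

|A| = 17, |A ∩ B| = 4, |A ∖ B| = 13.
(a) |A ∩ B| / |A| ≥ 1/3: fails.
(b) |A ∩ B| < |A ∖ B|: holds.
(c) |A ∩ B| ≤ 3: fails.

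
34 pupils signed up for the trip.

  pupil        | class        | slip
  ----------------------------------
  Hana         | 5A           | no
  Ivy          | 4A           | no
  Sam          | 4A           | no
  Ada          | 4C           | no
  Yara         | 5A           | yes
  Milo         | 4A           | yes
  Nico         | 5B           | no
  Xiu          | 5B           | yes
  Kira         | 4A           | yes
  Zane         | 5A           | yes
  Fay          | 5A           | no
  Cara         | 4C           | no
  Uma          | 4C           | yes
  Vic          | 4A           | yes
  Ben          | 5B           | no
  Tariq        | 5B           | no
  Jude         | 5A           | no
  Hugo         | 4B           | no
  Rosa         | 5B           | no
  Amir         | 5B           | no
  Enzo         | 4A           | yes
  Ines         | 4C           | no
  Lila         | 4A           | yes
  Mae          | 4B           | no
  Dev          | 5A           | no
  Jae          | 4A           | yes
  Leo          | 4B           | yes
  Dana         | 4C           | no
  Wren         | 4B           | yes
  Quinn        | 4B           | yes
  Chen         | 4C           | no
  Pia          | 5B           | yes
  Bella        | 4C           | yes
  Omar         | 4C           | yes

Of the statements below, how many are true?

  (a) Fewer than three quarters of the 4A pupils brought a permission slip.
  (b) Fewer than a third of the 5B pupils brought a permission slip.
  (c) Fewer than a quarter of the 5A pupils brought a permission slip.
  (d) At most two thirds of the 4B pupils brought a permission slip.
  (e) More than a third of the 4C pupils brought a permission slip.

3

(a) 4A: |A| = 8, |A ∩ B| = 6; needs |A ∩ B| / |A| < 3/4 — false.
(b) 5B: |A| = 7, |A ∩ B| = 2; needs |A ∩ B| / |A| < 1/3 — true.
(c) 5A: |A| = 6, |A ∩ B| = 2; needs |A ∩ B| / |A| < 1/4 — false.
(d) 4B: |A| = 5, |A ∩ B| = 3; needs |A ∩ B| / |A| ≤ 2/3 — true.
(e) 4C: |A| = 8, |A ∩ B| = 3; needs |A ∩ B| / |A| > 1/3 — true.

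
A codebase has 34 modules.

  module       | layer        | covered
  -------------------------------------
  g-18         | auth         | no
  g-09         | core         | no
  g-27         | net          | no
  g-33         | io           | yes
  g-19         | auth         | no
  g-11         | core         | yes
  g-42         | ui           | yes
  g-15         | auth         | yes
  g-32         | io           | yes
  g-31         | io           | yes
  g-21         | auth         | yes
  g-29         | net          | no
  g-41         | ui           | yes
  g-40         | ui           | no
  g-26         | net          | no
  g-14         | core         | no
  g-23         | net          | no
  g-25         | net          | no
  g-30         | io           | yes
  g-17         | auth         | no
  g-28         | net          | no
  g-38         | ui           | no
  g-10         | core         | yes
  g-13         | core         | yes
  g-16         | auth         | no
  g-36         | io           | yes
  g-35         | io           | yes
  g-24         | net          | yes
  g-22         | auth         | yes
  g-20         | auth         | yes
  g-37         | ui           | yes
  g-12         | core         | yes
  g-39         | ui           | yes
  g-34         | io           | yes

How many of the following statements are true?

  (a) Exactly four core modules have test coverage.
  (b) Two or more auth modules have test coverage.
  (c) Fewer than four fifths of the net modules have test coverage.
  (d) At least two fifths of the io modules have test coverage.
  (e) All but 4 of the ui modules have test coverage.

(a) core: |A| = 6, |A ∩ B| = 4; needs |A ∩ B| = 4 — true.
(b) auth: |A| = 8, |A ∩ B| = 4; needs |A ∩ B| ≥ 2 — true.
(c) net: |A| = 7, |A ∩ B| = 1; needs |A ∩ B| / |A| < 4/5 — true.
(d) io: |A| = 7, |A ∩ B| = 7; needs |A ∩ B| / |A| ≥ 2/5 — true.
(e) ui: |A| = 6, |A ∩ B| = 4; needs |A ∖ B| = 4 — false.

4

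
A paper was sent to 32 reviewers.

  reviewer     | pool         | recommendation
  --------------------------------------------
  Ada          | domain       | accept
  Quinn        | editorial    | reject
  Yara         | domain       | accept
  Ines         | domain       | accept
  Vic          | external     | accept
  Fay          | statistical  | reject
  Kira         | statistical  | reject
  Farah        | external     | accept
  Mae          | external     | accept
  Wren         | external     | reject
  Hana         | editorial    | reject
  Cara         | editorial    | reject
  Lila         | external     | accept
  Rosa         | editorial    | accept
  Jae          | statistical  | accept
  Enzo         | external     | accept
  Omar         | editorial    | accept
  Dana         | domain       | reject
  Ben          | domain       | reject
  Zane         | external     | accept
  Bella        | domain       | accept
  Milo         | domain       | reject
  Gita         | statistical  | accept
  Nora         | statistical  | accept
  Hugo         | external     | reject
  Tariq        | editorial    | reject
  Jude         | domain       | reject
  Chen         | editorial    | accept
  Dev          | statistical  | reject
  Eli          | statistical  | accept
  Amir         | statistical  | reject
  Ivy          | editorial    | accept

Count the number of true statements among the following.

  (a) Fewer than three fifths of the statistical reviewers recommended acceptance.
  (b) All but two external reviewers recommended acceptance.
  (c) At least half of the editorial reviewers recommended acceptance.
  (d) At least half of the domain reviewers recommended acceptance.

4

(a) statistical: |A| = 8, |A ∩ B| = 4; needs |A ∩ B| / |A| < 3/5 — true.
(b) external: |A| = 8, |A ∩ B| = 6; needs |A ∖ B| = 2 — true.
(c) editorial: |A| = 8, |A ∩ B| = 4; needs |A ∩ B| ≥ |A ∖ B| — true.
(d) domain: |A| = 8, |A ∩ B| = 4; needs |A ∩ B| ≥ |A ∖ B| — true.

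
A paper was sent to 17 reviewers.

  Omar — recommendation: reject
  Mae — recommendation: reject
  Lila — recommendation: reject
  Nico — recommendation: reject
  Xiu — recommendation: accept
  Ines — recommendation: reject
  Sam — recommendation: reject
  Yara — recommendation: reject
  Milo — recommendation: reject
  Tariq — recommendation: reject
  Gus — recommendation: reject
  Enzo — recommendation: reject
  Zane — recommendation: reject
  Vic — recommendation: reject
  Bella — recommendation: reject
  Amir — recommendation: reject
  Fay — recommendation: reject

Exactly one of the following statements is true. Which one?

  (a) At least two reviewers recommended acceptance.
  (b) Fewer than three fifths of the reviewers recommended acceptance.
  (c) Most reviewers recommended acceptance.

|A| = 17, |A ∩ B| = 1, |A ∖ B| = 16.
(a) requires |A ∩ B| ≥ 2: false.
(b) requires |A ∩ B| / |A| < 3/5: true.
(c) requires |A ∩ B| > |A ∖ B|: false.

(b)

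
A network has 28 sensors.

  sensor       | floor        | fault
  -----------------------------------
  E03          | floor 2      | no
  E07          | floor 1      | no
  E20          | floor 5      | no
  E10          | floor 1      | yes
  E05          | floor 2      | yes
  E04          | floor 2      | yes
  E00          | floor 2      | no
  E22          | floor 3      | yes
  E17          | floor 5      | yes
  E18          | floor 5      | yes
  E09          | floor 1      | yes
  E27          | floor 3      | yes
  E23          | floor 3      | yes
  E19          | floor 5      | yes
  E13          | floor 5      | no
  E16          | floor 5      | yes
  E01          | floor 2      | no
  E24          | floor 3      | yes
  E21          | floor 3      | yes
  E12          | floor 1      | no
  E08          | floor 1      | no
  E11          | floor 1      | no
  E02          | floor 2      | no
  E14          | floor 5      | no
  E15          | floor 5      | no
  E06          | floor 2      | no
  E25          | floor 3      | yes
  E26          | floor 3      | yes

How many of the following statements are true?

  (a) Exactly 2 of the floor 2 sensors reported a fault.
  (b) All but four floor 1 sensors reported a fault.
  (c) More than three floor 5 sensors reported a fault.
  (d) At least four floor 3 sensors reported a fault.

(a) floor 2: |A| = 7, |A ∩ B| = 2; needs |A ∩ B| = 2 — true.
(b) floor 1: |A| = 6, |A ∩ B| = 2; needs |A ∖ B| = 4 — true.
(c) floor 5: |A| = 8, |A ∩ B| = 4; needs |A ∩ B| > 3 — true.
(d) floor 3: |A| = 7, |A ∩ B| = 7; needs |A ∩ B| ≥ 4 — true.

4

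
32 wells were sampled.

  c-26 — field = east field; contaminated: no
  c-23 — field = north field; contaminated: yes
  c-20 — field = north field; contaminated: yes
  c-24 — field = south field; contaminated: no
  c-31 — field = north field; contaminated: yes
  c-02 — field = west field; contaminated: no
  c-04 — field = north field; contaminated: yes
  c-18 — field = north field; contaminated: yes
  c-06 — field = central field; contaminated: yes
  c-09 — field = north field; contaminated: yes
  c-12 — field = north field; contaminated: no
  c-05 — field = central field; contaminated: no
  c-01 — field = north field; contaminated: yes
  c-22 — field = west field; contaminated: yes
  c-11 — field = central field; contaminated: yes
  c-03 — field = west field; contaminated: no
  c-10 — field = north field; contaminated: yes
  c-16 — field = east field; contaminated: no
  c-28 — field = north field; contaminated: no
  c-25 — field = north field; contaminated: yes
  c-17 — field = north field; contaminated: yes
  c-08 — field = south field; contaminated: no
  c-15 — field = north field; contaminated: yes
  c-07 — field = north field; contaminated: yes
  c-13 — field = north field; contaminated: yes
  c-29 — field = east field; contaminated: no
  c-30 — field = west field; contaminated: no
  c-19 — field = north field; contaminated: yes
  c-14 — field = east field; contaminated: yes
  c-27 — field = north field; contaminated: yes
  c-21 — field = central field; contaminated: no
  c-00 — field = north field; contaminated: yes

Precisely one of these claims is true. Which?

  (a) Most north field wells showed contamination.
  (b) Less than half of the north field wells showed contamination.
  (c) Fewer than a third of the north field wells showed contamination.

(a)

|A| = 18, |A ∩ B| = 16, |A ∖ B| = 2.
(a) requires |A ∩ B| > |A ∖ B|: true.
(b) requires |A ∩ B| < |A ∖ B|: false.
(c) requires |A ∩ B| / |A| < 1/3: false.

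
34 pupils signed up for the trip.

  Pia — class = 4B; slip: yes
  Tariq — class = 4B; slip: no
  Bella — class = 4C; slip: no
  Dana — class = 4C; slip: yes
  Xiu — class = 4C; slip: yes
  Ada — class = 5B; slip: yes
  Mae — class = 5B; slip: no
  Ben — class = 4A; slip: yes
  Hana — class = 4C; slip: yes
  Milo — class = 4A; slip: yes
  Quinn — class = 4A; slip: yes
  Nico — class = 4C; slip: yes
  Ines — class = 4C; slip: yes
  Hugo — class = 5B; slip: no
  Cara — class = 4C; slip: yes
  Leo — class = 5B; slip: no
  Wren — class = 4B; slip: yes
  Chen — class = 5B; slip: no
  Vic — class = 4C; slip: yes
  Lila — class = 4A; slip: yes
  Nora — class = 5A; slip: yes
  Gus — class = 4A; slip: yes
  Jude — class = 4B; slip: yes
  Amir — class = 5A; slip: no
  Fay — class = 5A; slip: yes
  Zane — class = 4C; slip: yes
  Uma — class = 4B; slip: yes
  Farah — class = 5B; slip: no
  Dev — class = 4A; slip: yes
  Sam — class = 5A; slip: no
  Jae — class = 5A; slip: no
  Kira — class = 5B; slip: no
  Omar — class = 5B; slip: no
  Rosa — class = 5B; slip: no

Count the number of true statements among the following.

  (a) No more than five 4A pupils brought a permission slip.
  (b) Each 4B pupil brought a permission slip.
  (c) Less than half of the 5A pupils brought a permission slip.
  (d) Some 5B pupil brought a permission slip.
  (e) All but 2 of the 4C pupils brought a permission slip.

2

(a) 4A: |A| = 6, |A ∩ B| = 6; needs |A ∩ B| ≤ 5 — false.
(b) 4B: |A| = 5, |A ∩ B| = 4; needs A ⊆ B, i.e. every element of A is in B (|A ∖ B| = 0) — false.
(c) 5A: |A| = 5, |A ∩ B| = 2; needs |A ∩ B| < |A ∖ B| — true.
(d) 5B: |A| = 9, |A ∩ B| = 1; needs A ∩ B ≠ ∅ (|A ∩ B| ≥ 1) — true.
(e) 4C: |A| = 9, |A ∩ B| = 8; needs |A ∖ B| = 2 — false.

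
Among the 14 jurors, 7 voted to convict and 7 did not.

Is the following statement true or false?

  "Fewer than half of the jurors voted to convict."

False

'Fewer than half of the jurors voted to convict' holds iff |A ∩ B| < |A ∖ B|.
|A| = 14, |A ∩ B| = 7, |A ∖ B| = 7.
7 = 7, so the statement is false.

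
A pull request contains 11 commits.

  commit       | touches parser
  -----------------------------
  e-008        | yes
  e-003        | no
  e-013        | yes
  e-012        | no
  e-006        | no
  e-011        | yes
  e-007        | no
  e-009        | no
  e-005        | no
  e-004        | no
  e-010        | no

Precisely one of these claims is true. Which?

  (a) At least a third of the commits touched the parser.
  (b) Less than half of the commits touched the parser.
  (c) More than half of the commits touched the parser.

|A| = 11, |A ∩ B| = 3, |A ∖ B| = 8.
(a) requires |A ∩ B| / |A| ≥ 1/3: false.
(b) requires |A ∩ B| < |A ∖ B|: true.
(c) requires |A ∩ B| > |A ∖ B|: false.

(b)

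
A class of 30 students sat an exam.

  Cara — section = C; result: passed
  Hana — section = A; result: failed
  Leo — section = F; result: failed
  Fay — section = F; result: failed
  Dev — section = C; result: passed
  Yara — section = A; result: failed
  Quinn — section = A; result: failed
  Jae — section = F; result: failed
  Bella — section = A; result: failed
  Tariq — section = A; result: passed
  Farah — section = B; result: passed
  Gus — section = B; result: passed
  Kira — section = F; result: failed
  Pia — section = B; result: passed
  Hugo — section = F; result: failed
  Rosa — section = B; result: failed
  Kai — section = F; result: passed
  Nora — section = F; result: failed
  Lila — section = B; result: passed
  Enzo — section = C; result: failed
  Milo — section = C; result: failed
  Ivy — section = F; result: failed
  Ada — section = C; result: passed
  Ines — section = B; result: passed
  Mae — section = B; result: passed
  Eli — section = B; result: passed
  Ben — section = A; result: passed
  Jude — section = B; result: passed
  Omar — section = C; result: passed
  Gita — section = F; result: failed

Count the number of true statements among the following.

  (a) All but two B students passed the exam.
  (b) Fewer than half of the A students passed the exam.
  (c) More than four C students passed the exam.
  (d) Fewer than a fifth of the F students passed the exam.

(a) B: |A| = 9, |A ∩ B| = 8; needs |A ∖ B| = 2 — false.
(b) A: |A| = 6, |A ∩ B| = 2; needs |A ∩ B| < |A ∖ B| — true.
(c) C: |A| = 6, |A ∩ B| = 4; needs |A ∩ B| > 4 — false.
(d) F: |A| = 9, |A ∩ B| = 1; needs |A ∩ B| / |A| < 1/5 — true.

2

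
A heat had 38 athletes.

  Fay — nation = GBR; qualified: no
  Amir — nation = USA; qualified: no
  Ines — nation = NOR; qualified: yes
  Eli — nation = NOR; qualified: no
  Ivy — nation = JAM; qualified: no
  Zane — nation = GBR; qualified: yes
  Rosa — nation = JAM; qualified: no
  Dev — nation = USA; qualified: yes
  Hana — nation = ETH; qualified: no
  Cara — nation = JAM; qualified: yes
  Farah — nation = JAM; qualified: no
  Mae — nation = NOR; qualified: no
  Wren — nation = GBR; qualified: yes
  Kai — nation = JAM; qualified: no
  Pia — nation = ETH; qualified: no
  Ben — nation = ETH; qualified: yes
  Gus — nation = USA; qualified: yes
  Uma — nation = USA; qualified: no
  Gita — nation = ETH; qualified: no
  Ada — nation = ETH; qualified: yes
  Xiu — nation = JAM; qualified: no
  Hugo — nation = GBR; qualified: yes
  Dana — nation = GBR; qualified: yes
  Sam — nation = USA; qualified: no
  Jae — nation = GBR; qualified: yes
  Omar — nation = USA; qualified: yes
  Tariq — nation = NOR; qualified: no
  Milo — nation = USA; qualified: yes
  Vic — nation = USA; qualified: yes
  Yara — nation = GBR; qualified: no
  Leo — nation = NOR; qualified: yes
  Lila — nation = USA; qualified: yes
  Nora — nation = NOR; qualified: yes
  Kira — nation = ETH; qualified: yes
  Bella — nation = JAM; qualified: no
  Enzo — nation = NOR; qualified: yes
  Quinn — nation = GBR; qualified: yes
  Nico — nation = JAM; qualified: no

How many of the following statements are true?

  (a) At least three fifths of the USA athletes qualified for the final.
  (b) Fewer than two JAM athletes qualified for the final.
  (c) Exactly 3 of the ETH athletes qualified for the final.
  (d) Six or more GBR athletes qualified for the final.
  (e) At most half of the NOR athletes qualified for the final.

(a) USA: |A| = 9, |A ∩ B| = 6; needs |A ∩ B| / |A| ≥ 3/5 — true.
(b) JAM: |A| = 8, |A ∩ B| = 1; needs |A ∩ B| < 2 — true.
(c) ETH: |A| = 6, |A ∩ B| = 3; needs |A ∩ B| = 3 — true.
(d) GBR: |A| = 8, |A ∩ B| = 6; needs |A ∩ B| ≥ 6 — true.
(e) NOR: |A| = 7, |A ∩ B| = 4; needs |A ∩ B| ≤ |A ∖ B| — false.

4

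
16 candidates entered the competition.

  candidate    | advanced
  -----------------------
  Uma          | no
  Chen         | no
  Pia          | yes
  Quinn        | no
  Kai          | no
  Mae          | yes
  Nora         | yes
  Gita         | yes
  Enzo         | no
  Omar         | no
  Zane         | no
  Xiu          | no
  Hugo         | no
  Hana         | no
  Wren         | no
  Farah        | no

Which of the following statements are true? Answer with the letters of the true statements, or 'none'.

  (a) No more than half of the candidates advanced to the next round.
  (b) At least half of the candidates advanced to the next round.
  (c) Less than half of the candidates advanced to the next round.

(a), (c)

|A| = 16, |A ∩ B| = 4, |A ∖ B| = 12.
(a) |A ∩ B| ≤ |A ∖ B|: holds.
(b) |A ∩ B| ≥ |A ∖ B|: fails.
(c) |A ∩ B| < |A ∖ B|: holds.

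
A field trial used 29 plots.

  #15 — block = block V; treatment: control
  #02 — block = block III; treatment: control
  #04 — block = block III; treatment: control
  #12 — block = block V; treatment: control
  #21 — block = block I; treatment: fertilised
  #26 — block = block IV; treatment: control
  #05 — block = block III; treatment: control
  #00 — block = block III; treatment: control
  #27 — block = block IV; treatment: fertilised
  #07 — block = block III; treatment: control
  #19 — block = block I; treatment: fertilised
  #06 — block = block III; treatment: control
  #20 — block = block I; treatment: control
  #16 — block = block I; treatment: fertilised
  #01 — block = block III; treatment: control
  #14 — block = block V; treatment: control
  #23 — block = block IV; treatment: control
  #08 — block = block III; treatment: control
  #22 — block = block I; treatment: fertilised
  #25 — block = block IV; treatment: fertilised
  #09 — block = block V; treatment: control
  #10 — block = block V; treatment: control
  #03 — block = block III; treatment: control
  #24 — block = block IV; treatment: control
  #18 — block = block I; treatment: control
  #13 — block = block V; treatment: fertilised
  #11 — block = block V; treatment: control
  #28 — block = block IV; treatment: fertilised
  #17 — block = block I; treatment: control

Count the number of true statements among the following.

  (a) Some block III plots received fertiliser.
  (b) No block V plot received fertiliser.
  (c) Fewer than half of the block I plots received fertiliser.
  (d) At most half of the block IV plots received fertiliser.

(a) block III: |A| = 9, |A ∩ B| = 0; needs A ∩ B ≠ ∅ (|A ∩ B| ≥ 1) — false.
(b) block V: |A| = 7, |A ∩ B| = 1; needs A ∩ B = ∅ (|A ∩ B| = 0) — false.
(c) block I: |A| = 7, |A ∩ B| = 4; needs |A ∩ B| < |A ∖ B| — false.
(d) block IV: |A| = 6, |A ∩ B| = 3; needs |A ∩ B| ≤ |A ∖ B| — true.

1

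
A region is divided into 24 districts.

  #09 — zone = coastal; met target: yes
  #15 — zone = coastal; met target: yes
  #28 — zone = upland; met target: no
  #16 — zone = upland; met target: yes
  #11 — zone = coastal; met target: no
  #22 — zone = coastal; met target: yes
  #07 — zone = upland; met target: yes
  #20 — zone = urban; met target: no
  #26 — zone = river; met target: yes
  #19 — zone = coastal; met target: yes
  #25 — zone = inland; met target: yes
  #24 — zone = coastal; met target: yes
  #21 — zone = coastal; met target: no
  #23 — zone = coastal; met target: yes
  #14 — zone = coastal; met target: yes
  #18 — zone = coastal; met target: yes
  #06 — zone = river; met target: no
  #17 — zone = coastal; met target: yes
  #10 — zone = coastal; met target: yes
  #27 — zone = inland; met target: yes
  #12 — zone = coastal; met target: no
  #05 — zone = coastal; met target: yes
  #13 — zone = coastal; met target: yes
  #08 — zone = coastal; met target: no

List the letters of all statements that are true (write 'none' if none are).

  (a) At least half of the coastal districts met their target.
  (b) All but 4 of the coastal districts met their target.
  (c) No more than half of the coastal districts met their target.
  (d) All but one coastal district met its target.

|A| = 16, |A ∩ B| = 12, |A ∖ B| = 4.
(a) |A ∩ B| ≥ |A ∖ B|: holds.
(b) |A ∖ B| = 4: holds.
(c) |A ∩ B| ≤ |A ∖ B|: fails.
(d) |A ∖ B| = 1: fails.

(a), (b)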